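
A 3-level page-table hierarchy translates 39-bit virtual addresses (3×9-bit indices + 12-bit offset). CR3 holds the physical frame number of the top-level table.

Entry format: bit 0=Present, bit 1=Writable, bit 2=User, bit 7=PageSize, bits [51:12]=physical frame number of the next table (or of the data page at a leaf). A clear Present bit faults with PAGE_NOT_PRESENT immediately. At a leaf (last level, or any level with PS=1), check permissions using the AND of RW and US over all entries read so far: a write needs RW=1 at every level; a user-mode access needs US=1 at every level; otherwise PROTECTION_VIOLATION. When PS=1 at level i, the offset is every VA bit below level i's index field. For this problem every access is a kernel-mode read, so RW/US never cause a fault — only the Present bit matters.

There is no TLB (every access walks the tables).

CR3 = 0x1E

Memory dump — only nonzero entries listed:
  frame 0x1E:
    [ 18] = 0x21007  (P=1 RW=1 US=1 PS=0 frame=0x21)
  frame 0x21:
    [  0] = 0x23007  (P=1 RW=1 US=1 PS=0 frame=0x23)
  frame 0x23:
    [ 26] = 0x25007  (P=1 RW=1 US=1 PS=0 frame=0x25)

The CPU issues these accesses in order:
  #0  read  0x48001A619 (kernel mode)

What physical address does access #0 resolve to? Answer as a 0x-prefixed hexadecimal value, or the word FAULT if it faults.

Per-access translation:
#0 VA=0x48001A619 (r,kernel):
  lvl0: tbl 0x1E, slot 18 ⇒ 0x21007 (P1/RW1/US1/PS0)
  lvl1: tbl 0x21, slot 0 ⇒ 0x23007 (P1/RW1/US1/PS0)
  lvl2: tbl 0x23, slot 26 ⇒ 0x25007 (P1/RW1/US1/PS0)
  ⇒ phys 0x25619  [3 reads]

Access #0 PA: 0x25619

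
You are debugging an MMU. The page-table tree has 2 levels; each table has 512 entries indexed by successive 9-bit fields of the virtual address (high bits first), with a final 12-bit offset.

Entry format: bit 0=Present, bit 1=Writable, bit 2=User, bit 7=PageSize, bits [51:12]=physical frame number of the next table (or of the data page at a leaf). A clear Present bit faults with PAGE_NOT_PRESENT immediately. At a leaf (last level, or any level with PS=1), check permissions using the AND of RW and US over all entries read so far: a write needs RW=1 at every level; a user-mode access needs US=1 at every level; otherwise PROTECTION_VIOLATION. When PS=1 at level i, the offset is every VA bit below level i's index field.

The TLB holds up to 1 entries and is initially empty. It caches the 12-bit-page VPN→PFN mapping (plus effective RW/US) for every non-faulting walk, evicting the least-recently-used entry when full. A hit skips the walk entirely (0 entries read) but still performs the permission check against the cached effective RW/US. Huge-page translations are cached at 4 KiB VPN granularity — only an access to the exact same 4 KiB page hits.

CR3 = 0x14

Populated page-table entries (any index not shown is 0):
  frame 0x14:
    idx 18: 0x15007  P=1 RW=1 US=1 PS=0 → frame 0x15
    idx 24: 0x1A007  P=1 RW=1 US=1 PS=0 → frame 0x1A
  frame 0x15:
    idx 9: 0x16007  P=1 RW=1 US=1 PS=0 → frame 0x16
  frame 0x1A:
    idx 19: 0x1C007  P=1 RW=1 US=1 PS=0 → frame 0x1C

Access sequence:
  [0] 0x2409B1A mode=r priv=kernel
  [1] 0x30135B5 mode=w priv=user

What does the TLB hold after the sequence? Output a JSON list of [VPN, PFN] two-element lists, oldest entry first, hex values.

Walk each access:
#0 VA=0x2409B1A (r,kernel):
  lvl0: tbl 0x14, slot 18 ⇒ 0x15007 (P1/RW1/US1/PS0)
  lvl1: tbl 0x15, slot 9 ⇒ 0x16007 (P1/RW1/US1/PS0)
  → PA=0x16B1A  (2 entries read)
#1 VA=0x30135B5 (w,user):
  lvl0: tbl 0x14, slot 24 ⇒ 0x1A007 (P1/RW1/US1/PS0)
  lvl1: tbl 0x1A, slot 19 ⇒ 0x1C007 (P1/RW1/US1/PS0)
  → PA=0x1C5B5  (2 entries read)

TLB: [["0x3013", "0x1C"]]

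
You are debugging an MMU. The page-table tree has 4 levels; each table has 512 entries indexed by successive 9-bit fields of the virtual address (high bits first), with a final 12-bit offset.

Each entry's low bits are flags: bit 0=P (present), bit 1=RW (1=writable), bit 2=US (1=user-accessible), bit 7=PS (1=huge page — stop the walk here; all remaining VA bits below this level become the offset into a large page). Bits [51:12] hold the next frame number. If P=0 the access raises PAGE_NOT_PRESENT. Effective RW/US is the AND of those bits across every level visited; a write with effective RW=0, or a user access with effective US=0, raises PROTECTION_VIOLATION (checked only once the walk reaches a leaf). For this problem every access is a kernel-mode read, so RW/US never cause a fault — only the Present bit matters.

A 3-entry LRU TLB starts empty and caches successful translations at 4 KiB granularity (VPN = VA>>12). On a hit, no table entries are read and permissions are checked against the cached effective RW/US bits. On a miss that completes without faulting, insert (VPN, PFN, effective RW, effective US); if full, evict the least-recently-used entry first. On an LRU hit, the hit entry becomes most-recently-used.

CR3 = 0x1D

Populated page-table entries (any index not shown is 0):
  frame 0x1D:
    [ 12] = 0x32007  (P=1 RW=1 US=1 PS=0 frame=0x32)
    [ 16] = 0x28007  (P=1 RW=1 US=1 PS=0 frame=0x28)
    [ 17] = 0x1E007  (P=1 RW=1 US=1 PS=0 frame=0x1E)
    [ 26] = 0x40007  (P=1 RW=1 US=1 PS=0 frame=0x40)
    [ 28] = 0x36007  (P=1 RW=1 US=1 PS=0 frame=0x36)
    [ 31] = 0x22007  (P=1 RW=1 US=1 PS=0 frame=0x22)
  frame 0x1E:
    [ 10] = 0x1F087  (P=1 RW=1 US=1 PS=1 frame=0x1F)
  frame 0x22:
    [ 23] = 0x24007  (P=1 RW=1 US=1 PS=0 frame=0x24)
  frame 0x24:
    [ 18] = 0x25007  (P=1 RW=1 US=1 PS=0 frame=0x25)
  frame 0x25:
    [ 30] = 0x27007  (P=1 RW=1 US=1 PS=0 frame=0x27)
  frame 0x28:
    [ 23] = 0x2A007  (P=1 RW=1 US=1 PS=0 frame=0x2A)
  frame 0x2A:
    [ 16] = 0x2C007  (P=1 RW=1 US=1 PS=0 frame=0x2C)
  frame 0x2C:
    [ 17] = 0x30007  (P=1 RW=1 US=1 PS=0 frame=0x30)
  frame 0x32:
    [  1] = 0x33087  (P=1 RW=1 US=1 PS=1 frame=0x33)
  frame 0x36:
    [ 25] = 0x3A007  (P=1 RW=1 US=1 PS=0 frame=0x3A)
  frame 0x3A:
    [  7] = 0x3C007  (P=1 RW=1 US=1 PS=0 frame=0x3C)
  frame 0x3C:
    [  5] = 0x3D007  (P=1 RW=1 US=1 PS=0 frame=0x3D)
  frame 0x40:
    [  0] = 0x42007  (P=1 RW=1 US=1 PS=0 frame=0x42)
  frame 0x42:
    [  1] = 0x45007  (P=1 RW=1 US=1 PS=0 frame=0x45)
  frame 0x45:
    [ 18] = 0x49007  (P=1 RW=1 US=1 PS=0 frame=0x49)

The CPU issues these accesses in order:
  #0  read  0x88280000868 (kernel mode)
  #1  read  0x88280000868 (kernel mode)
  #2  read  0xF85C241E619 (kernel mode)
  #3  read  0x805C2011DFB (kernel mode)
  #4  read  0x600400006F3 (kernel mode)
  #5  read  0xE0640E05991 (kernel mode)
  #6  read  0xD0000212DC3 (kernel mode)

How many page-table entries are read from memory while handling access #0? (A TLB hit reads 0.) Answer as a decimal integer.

Walk each access:
#0 VA=0x88280000868 (r,kernel):
  [0] read 0x1D idx=17: raw=0x1E007 flags P=1 W=1 U=1 S=0
  [1] read 0x1E idx=10: raw=0x1F087 flags P=1 W=1 U=1 S=1
  ✓ 0x1F868 (huge @L1)  — 2 lookups
#1 VA=0x88280000868 (r,kernel):
  TLB hit vpn=0x88280000 → PA=0x1F868
#2 VA=0xF85C241E619 (r,kernel):
  [0] read 0x1D idx=31: raw=0x22007 flags P=1 W=1 U=1 S=0
  [1] read 0x22 idx=23: raw=0x24007 flags P=1 W=1 U=1 S=0
  [2] read 0x24 idx=18: raw=0x25007 flags P=1 W=1 U=1 S=0
  [3] read 0x25 idx=30: raw=0x27007 flags P=1 W=1 U=1 S=0
  ✓ 0x27619  — 4 lookups
#3 VA=0x805C2011DFB (r,kernel):
  [0] read 0x1D idx=16: raw=0x28007 flags P=1 W=1 U=1 S=0
  [1] read 0x28 idx=23: raw=0x2A007 flags P=1 W=1 U=1 S=0
  [2] read 0x2A idx=16: raw=0x2C007 flags P=1 W=1 U=1 S=0
  [3] read 0x2C idx=17: raw=0x30007 flags P=1 W=1 U=1 S=0
  ✓ 0x30DFB  — 4 lookups
#4 VA=0x600400006F3 (r,kernel):
  [0] read 0x1D idx=12: raw=0x32007 flags P=1 W=1 U=1 S=0
  [1] read 0x32 idx=1: raw=0x33087 flags P=1 W=1 U=1 S=1
  ✓ 0x336F3 (huge @L1)  — 2 lookups
#5 VA=0xE0640E05991 (r,kernel):
  [0] read 0x1D idx=28: raw=0x36007 flags P=1 W=1 U=1 S=0
  [1] read 0x36 idx=25: raw=0x3A007 flags P=1 W=1 U=1 S=0
  [2] read 0x3A idx=7: raw=0x3C007 flags P=1 W=1 U=1 S=0
  [3] read 0x3C idx=5: raw=0x3D007 flags P=1 W=1 U=1 S=0
  ✓ 0x3D991  — 4 lookups
#6 VA=0xD0000212DC3 (r,kernel):
  [0] read 0x1D idx=26: raw=0x40007 flags P=1 W=1 U=1 S=0
  [1] read 0x40 idx=0: raw=0x42007 flags P=1 W=1 U=1 S=0
  [2] read 0x42 idx=1: raw=0x45007 flags P=1 W=1 U=1 S=0
  [3] read 0x45 idx=18: raw=0x49007 flags P=1 W=1 U=1 S=0
  ✓ 0x49DC3  — 4 lookups

Entries read for #0: 2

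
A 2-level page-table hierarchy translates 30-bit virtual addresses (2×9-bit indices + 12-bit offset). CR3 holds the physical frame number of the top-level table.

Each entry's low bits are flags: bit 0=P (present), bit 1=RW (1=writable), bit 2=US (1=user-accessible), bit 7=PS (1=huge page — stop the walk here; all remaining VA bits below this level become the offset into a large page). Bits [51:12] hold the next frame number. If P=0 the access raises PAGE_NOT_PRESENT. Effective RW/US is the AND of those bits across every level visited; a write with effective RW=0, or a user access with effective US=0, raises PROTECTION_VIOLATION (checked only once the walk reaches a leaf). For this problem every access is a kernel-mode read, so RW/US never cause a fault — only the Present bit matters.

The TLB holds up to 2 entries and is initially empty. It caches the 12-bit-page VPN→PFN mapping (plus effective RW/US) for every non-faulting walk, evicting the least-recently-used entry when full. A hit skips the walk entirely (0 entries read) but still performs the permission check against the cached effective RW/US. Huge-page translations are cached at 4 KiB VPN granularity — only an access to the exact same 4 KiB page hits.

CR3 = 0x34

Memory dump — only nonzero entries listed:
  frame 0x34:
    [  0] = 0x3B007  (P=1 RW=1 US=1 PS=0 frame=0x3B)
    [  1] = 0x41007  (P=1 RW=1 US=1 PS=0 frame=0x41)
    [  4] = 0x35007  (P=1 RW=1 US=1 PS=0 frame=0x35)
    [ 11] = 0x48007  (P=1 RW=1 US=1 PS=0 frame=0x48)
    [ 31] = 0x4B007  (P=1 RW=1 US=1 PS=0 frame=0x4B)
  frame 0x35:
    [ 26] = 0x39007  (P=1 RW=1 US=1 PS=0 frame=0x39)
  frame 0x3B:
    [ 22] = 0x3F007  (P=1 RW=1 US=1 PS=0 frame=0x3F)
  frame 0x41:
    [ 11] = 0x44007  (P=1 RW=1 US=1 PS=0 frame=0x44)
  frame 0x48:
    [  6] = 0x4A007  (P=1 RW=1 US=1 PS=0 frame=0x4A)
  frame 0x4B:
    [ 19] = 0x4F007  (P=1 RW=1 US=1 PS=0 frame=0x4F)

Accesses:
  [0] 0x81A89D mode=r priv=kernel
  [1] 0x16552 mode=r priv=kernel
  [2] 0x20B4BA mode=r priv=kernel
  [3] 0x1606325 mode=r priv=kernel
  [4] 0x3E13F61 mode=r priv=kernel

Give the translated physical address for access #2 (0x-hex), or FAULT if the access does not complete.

Per-access translation:
#0 VA=0x81A89D (r,kernel):
  lvl0: tbl 0x34, slot 4 ⇒ 0x35007 (P1/RW1/US1/PS0)
  lvl1: tbl 0x35, slot 26 ⇒ 0x39007 (P1/RW1/US1/PS0)
  ✓ 0x3989D  — 2 lookups
#1 VA=0x16552 (r,kernel):
  lvl0: tbl 0x34, slot 0 ⇒ 0x3B007 (P1/RW1/US1/PS0)
  lvl1: tbl 0x3B, slot 22 ⇒ 0x3F007 (P1/RW1/US1/PS0)
  ✓ 0x3F552  — 2 lookups
#2 VA=0x20B4BA (r,kernel):
  lvl0: tbl 0x34, slot 1 ⇒ 0x41007 (P1/RW1/US1/PS0)
  lvl1: tbl 0x41, slot 11 ⇒ 0x44007 (P1/RW1/US1/PS0)
  ✓ 0x444BA  — 2 lookups
#3 VA=0x1606325 (r,kernel):
  lvl0: tbl 0x34, slot 11 ⇒ 0x48007 (P1/RW1/US1/PS0)
  lvl1: tbl 0x48, slot 6 ⇒ 0x4A007 (P1/RW1/US1/PS0)
  ✓ 0x4A325  — 2 lookups
#4 VA=0x3E13F61 (r,kernel):
  lvl0: tbl 0x34, slot 31 ⇒ 0x4B007 (P1/RW1/US1/PS0)
  lvl1: tbl 0x4B, slot 19 ⇒ 0x4F007 (P1/RW1/US1/PS0)
  ✓ 0x4FF61  — 2 lookups

Access #2 PA: 0x444BA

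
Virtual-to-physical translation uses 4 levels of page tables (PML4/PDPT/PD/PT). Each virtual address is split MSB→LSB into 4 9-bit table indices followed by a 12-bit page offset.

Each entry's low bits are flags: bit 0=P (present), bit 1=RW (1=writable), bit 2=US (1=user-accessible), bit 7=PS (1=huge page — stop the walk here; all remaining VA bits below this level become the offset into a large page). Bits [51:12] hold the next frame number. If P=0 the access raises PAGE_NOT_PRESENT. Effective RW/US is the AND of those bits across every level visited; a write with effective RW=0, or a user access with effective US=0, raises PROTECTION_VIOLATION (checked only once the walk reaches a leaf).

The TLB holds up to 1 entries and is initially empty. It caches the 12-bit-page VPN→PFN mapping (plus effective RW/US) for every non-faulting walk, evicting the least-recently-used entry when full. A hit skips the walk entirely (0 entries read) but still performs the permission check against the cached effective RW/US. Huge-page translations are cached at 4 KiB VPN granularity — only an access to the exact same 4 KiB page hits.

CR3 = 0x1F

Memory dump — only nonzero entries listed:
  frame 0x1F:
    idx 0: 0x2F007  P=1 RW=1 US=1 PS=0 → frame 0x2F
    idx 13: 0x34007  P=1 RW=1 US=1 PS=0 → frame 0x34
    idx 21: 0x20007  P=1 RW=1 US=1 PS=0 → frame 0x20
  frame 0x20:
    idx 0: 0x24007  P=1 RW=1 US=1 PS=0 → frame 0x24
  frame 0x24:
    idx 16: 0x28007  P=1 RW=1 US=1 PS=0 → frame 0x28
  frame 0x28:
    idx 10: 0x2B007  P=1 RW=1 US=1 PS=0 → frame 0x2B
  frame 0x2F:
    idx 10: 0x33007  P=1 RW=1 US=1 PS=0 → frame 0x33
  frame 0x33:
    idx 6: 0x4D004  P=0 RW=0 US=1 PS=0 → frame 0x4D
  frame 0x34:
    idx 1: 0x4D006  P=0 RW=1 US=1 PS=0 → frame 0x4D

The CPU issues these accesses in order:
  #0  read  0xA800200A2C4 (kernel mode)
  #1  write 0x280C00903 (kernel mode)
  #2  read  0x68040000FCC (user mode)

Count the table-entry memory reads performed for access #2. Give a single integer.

Walk each access:
#0 VA=0xA800200A2C4 (r,kernel):
  L0: frame=0x1F idx=21 entry=0x20007 [P=1 RW=1 US=1 PS=0]
  L1: frame=0x20 idx=0 entry=0x24007 [P=1 RW=1 US=1 PS=0]
  L2: frame=0x24 idx=16 entry=0x28007 [P=1 RW=1 US=1 PS=0]
  L3: frame=0x28 idx=10 entry=0x2B007 [P=1 RW=1 US=1 PS=0]
  ✓ 0x2B2C4  — 4 lookups
#1 VA=0x280C00903 (w,kernel):
  L0: frame=0x1F idx=0 entry=0x2F007 [P=1 RW=1 US=1 PS=0]
  L1: frame=0x2F idx=10 entry=0x33007 [P=1 RW=1 US=1 PS=0]
  L2: frame=0x33 idx=6 entry=0x4D004 [P=0 RW=0 US=1 PS=0]
  → PAGE_NOT_PRESENT  (3 entries read)
#2 VA=0x68040000FCC (r,user):
  L0: frame=0x1F idx=13 entry=0x34007 [P=1 RW=1 US=1 PS=0]
  L1: frame=0x34 idx=1 entry=0x4D006 [P=0 RW=1 US=1 PS=0]
  → PAGE_NOT_PRESENT  (2 entries read)

Entries read for #2: 2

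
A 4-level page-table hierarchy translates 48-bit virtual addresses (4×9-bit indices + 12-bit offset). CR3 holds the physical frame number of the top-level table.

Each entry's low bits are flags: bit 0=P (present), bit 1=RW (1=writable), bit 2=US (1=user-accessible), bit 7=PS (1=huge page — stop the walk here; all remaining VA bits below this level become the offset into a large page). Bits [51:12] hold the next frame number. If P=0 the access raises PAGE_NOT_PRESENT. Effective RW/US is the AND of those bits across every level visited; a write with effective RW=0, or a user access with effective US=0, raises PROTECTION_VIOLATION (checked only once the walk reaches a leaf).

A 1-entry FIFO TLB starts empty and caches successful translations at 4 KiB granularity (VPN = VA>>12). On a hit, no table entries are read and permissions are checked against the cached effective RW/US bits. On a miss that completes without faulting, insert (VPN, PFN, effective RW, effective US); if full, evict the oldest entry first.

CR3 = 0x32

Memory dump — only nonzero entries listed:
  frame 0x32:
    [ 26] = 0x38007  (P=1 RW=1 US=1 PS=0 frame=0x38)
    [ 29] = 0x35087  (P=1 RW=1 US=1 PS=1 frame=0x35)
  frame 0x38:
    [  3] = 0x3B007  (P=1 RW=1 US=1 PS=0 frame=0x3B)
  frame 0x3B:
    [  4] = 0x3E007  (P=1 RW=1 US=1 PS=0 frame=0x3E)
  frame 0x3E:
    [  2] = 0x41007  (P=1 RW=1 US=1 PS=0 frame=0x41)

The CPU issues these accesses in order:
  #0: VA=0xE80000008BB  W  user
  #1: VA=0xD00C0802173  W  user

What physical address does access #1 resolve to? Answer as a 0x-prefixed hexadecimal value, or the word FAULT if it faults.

Walk each access:
#0 VA=0xE80000008BB (w,user):
  [0] read 0x32 idx=29: raw=0x35087 flags P=1 W=1 U=1 S=1
  ✓ 0x358BB (huge @L0)  — 1 lookups
#1 VA=0xD00C0802173 (w,user):
  [0] read 0x32 idx=26: raw=0x38007 flags P=1 W=1 U=1 S=0
  [1] read 0x38 idx=3: raw=0x3B007 flags P=1 W=1 U=1 S=0
  [2] read 0x3B idx=4: raw=0x3E007 flags P=1 W=1 U=1 S=0
  [3] read 0x3E idx=2: raw=0x41007 flags P=1 W=1 U=1 S=0
  ✓ 0x41173  — 4 lookups

Access #1 PA: 0x41173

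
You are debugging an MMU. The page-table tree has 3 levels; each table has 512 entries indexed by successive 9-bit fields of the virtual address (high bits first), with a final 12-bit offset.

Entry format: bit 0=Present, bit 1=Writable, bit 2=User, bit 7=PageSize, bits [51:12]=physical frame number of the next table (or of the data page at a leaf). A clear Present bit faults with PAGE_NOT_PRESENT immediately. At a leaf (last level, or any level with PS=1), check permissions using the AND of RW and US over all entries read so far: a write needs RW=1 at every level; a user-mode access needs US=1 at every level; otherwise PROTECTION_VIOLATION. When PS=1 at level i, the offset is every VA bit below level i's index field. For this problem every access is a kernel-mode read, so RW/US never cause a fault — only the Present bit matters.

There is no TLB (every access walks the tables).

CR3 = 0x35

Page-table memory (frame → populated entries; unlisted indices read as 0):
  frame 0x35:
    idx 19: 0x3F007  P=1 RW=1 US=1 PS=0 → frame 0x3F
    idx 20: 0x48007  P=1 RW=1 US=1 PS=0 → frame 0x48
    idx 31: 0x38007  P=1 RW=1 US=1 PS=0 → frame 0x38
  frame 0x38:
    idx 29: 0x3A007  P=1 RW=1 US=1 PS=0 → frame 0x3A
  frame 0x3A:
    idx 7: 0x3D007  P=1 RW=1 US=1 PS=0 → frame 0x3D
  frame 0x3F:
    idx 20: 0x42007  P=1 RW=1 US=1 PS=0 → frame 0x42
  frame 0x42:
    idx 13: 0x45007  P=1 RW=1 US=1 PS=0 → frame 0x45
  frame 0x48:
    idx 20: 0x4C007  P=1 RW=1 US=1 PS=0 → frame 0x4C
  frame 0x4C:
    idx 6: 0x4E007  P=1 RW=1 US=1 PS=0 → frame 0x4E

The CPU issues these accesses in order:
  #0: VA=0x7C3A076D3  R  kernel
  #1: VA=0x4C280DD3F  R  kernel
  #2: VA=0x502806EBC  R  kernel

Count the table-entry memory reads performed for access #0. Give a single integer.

Trace:
#0 VA=0x7C3A076D3 (r,kernel):
  [0] read 0x35 idx=31: raw=0x38007 flags P=1 W=1 U=1 S=0
  [1] read 0x38 idx=29: raw=0x3A007 flags P=1 W=1 U=1 S=0
  [2] read 0x3A idx=7: raw=0x3D007 flags P=1 W=1 U=1 S=0
  ✓ 0x3D6D3  — 3 lookups
#1 VA=0x4C280DD3F (r,kernel):
  [0] read 0x35 idx=19: raw=0x3F007 flags P=1 W=1 U=1 S=0
  [1] read 0x3F idx=20: raw=0x42007 flags P=1 W=1 U=1 S=0
  [2] read 0x42 idx=13: raw=0x45007 flags P=1 W=1 U=1 S=0
  ✓ 0x45D3F  — 3 lookups
#2 VA=0x502806EBC (r,kernel):
  [0] read 0x35 idx=20: raw=0x48007 flags P=1 W=1 U=1 S=0
  [1] read 0x48 idx=20: raw=0x4C007 flags P=1 W=1 U=1 S=0
  [2] read 0x4C idx=6: raw=0x4E007 flags P=1 W=1 U=1 S=0
  ✓ 0x4EEBC  — 3 lookups

Entries read for #0: 3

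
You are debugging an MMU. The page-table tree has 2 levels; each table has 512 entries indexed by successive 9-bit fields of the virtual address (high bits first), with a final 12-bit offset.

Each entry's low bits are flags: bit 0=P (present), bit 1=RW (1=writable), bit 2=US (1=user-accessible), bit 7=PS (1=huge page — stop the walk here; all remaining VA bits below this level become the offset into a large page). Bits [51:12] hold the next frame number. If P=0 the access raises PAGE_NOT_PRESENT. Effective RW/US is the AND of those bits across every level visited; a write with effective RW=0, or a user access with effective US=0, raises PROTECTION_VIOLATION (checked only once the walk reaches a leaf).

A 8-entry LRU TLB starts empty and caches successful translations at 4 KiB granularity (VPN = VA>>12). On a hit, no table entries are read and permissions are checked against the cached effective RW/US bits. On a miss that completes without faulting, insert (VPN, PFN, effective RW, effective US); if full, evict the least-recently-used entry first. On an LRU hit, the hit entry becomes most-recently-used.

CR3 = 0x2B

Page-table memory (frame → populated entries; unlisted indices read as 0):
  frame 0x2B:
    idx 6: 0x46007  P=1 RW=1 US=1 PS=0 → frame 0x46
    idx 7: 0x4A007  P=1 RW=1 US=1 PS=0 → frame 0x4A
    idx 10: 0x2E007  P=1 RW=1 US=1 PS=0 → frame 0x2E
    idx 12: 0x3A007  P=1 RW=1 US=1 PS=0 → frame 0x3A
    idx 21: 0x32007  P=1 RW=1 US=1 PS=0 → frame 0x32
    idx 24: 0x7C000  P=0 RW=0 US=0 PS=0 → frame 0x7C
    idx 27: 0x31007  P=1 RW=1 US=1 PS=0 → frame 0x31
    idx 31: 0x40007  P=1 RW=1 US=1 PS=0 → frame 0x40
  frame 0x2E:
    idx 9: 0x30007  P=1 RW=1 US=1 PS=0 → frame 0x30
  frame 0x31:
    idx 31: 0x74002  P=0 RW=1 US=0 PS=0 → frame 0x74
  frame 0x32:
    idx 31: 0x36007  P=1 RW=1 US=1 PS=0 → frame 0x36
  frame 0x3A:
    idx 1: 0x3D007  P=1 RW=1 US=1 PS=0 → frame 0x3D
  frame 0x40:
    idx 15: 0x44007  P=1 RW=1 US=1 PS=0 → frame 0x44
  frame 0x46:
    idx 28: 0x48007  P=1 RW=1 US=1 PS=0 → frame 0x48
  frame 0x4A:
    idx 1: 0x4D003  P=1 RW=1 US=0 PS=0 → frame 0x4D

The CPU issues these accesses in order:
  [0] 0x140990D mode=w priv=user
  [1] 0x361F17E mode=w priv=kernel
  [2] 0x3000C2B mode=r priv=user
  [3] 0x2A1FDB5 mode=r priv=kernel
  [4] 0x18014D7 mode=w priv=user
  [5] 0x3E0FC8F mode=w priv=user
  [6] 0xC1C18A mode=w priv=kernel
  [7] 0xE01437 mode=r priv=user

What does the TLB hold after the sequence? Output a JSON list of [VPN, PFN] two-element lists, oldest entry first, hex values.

Walk each access:
#0 VA=0x140990D (w,user):
  L0 @0x2B[10] → 0x2E007  P=1,RW=1,US=1,PS=0
  L1 @0x2E[9] → 0x30007  P=1,RW=1,US=1,PS=0
  → PA=0x3090D  (2 entries read)
#1 VA=0x361F17E (w,kernel):
  L0 @0x2B[27] → 0x31007  P=1,RW=1,US=1,PS=0
  L1 @0x31[31] → 0x74002  P=0,RW=1,US=0,PS=0
  → PAGE_NOT_PRESENT  (2 entries read)
#2 VA=0x3000C2B (r,user):
  L0 @0x2B[24] → 0x7C000  P=0,RW=0,US=0,PS=0
  → PAGE_NOT_PRESENT  (1 entries read)
#3 VA=0x2A1FDB5 (r,kernel):
  L0 @0x2B[21] → 0x32007  P=1,RW=1,US=1,PS=0
  L1 @0x32[31] → 0x36007  P=1,RW=1,US=1,PS=0
  → PA=0x36DB5  (2 entries read)
#4 VA=0x18014D7 (w,user):
  L0 @0x2B[12] → 0x3A007  P=1,RW=1,US=1,PS=0
  L1 @0x3A[1] → 0x3D007  P=1,RW=1,US=1,PS=0
  → PA=0x3D4D7  (2 entries read)
#5 VA=0x3E0FC8F (w,user):
  L0 @0x2B[31] → 0x40007  P=1,RW=1,US=1,PS=0
  L1 @0x40[15] → 0x44007  P=1,RW=1,US=1,PS=0
  → PA=0x44C8F  (2 entries read)
#6 VA=0xC1C18A (w,kernel):
  L0 @0x2B[6] → 0x46007  P=1,RW=1,US=1,PS=0
  L1 @0x46[28] → 0x48007  P=1,RW=1,US=1,PS=0
  → PA=0x4818A  (2 entries read)
#7 VA=0xE01437 (r,user):
  L0 @0x2B[7] → 0x4A007  P=1,RW=1,US=1,PS=0
  L1 @0x4A[1] → 0x4D003  P=1,RW=1,US=0,PS=0
  → PROTECTION_VIOLATION  (2 entries read)

TLB: [["0x1409", "0x30"], ["0x2A1F", "0x36"], ["0x1801", "0x3D"], ["0x3E0F", "0x44"], ["0xC1C", "0x48"]]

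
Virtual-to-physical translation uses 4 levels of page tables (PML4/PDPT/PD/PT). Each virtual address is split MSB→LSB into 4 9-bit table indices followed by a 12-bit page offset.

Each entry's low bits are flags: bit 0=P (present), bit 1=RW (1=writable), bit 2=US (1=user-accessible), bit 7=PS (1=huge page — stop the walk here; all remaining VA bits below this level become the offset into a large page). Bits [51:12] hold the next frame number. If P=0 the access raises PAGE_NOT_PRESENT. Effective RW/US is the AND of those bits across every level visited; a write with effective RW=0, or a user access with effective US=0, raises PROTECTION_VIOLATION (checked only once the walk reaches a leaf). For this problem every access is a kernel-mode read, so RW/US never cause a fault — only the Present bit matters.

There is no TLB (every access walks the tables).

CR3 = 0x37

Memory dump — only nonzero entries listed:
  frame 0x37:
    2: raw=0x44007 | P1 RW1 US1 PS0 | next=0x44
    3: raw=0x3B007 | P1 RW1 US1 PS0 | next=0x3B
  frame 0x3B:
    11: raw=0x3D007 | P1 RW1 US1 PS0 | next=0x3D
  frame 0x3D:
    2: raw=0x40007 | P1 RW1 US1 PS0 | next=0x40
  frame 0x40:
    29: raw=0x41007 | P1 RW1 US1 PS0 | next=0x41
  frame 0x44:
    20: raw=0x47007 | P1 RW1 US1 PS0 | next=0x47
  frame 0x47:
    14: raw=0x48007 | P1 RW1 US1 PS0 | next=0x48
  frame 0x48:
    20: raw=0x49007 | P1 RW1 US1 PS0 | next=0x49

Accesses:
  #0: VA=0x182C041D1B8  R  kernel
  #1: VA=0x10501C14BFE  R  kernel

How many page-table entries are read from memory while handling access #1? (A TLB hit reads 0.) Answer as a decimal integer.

Trace:
#0 VA=0x182C041D1B8 (r,kernel):
  [0] read 0x37 idx=3: raw=0x3B007 flags P=1 W=1 U=1 S=0
  [1] read 0x3B idx=11: raw=0x3D007 flags P=1 W=1 U=1 S=0
  [2] read 0x3D idx=2: raw=0x40007 flags P=1 W=1 U=1 S=0
  [3] read 0x40 idx=29: raw=0x41007 flags P=1 W=1 U=1 S=0
  → PA=0x411B8  (4 entries read)
#1 VA=0x10501C14BFE (r,kernel):
  [0] read 0x37 idx=2: raw=0x44007 flags P=1 W=1 U=1 S=0
  [1] read 0x44 idx=20: raw=0x47007 flags P=1 W=1 U=1 S=0
  [2] read 0x47 idx=14: raw=0x48007 flags P=1 W=1 U=1 S=0
  [3] read 0x48 idx=20: raw=0x49007 flags P=1 W=1 U=1 S=0
  → PA=0x49BFE  (4 entries read)

Entries read for #1: 4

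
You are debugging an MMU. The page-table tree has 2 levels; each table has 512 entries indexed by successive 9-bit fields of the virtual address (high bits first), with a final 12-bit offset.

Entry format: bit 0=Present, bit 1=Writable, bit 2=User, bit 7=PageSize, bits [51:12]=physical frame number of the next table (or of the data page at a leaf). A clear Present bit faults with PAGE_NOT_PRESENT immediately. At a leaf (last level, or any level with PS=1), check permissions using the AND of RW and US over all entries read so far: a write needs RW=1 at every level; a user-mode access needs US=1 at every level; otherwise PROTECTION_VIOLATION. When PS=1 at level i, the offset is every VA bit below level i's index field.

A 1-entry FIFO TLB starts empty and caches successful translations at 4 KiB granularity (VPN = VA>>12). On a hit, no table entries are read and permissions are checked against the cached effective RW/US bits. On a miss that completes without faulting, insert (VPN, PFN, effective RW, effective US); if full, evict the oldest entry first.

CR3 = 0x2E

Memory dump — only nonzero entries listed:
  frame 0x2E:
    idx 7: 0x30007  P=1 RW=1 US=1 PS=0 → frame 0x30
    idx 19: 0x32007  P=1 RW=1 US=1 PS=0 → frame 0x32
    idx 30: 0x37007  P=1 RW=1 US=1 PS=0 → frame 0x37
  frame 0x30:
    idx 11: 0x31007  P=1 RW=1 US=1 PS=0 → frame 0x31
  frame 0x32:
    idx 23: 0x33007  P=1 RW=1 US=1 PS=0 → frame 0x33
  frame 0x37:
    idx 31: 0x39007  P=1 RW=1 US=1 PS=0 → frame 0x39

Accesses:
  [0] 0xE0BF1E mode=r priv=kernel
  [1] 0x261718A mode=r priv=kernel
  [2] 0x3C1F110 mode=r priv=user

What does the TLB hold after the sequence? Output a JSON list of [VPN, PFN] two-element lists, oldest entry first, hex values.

Trace:
#0 VA=0xE0BF1E (r,kernel):
  L0 @0x2E[7] → 0x30007  P=1,RW=1,US=1,PS=0
  L1 @0x30[11] → 0x31007  P=1,RW=1,US=1,PS=0
  → PA=0x31F1E  (2 entries read)
#1 VA=0x261718A (r,kernel):
  L0 @0x2E[19] → 0x32007  P=1,RW=1,US=1,PS=0
  L1 @0x32[23] → 0x33007  P=1,RW=1,US=1,PS=0
  → PA=0x3318A  (2 entries read)
#2 VA=0x3C1F110 (r,user):
  L0 @0x2E[30] → 0x37007  P=1,RW=1,US=1,PS=0
  L1 @0x37[31] → 0x39007  P=1,RW=1,US=1,PS=0
  → PA=0x39110  (2 entries read)

TLB: [["0x3C1F", "0x39"]]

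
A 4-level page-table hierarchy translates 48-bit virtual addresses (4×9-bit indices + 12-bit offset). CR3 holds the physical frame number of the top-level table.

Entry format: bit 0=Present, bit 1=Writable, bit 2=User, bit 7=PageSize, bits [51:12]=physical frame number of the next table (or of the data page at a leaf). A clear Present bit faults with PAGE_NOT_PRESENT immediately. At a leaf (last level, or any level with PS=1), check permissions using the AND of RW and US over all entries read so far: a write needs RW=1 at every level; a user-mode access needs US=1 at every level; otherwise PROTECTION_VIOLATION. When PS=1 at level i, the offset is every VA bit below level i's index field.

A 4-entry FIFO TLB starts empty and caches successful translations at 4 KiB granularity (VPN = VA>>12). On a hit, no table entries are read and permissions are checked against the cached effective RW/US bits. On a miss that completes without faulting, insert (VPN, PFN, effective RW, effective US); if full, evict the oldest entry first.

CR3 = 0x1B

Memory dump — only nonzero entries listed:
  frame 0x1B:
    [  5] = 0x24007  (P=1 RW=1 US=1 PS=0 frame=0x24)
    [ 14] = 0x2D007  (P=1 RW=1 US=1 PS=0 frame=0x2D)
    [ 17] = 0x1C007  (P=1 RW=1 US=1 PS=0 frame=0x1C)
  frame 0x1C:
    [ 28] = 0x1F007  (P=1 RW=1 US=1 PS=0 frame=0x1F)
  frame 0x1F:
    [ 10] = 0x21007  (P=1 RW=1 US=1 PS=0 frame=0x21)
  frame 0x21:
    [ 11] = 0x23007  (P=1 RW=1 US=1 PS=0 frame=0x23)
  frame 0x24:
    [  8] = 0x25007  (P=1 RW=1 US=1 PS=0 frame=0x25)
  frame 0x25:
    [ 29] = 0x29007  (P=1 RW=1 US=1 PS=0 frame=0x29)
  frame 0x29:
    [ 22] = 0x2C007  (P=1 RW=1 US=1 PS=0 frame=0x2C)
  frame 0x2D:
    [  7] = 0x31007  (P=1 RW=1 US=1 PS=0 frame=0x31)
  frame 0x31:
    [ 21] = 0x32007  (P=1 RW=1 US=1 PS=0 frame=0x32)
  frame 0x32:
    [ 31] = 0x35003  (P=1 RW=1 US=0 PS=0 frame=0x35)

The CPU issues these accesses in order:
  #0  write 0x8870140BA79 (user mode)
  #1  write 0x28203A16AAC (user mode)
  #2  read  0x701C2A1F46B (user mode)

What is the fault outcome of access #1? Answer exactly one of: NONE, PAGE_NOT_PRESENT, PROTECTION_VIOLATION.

Trace:
#0 VA=0x8870140BA79 (w,user):
  L0: frame=0x1B idx=17 entry=0x1C007 [P=1 RW=1 US=1 PS=0]
  L1: frame=0x1C idx=28 entry=0x1F007 [P=1 RW=1 US=1 PS=0]
  L2: frame=0x1F idx=10 entry=0x21007 [P=1 RW=1 US=1 PS=0]
  L3: frame=0x21 idx=11 entry=0x23007 [P=1 RW=1 US=1 PS=0]
  ✓ 0x23A79  — 4 lookups
#1 VA=0x28203A16AAC (w,user):
  L0: frame=0x1B idx=5 entry=0x24007 [P=1 RW=1 US=1 PS=0]
  L1: frame=0x24 idx=8 entry=0x25007 [P=1 RW=1 US=1 PS=0]
  L2: frame=0x25 idx=29 entry=0x29007 [P=1 RW=1 US=1 PS=0]
  L3: frame=0x29 idx=22 entry=0x2C007 [P=1 RW=1 US=1 PS=0]
  ✓ 0x2CAAC  — 4 lookups
#2 VA=0x701C2A1F46B (r,user):
  L0: frame=0x1B idx=14 entry=0x2D007 [P=1 RW=1 US=1 PS=0]
  L1: frame=0x2D idx=7 entry=0x31007 [P=1 RW=1 US=1 PS=0]
  L2: frame=0x31 idx=21 entry=0x32007 [P=1 RW=1 US=1 PS=0]
  L3: frame=0x32 idx=31 entry=0x35003 [P=1 RW=1 US=0 PS=0]
  → PROTECTION_VIOLATION  (4 entries read)

Access #1 fault: NONE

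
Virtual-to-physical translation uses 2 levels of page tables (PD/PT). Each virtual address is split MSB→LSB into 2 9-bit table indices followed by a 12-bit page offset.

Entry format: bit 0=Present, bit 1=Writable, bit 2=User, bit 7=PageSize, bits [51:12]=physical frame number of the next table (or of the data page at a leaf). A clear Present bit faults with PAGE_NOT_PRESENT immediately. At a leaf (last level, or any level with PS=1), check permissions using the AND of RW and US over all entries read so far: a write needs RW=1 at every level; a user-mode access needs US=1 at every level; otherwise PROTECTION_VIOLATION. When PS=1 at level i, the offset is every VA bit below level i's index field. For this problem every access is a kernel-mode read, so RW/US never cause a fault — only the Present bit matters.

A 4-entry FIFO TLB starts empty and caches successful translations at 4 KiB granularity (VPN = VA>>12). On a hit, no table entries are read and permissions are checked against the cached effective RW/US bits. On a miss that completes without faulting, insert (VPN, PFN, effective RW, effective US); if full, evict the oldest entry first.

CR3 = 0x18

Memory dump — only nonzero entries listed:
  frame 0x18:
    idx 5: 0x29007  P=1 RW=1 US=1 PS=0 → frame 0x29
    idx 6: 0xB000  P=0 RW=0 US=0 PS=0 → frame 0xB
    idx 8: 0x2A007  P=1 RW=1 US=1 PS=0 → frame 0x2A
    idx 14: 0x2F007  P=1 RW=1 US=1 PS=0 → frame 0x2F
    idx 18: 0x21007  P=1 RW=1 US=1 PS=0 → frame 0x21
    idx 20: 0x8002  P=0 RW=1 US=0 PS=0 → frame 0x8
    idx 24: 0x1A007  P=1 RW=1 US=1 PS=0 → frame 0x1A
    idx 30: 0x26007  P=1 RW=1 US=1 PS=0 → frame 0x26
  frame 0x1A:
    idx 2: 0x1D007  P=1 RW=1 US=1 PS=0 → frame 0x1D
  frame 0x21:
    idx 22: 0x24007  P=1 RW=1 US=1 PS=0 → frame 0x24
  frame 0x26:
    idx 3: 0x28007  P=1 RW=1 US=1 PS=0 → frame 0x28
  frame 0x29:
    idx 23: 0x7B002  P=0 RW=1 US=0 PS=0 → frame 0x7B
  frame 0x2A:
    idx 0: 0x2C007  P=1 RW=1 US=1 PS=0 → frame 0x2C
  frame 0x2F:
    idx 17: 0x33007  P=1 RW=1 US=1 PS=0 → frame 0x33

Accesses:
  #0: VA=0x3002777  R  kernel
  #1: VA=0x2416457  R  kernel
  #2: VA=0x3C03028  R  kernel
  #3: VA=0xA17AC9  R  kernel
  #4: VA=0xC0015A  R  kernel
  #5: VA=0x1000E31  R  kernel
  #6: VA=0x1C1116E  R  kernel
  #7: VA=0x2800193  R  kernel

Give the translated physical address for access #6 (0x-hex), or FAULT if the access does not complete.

Trace:
#0 VA=0x3002777 (r,kernel):
  [0] read 0x18 idx=24: raw=0x1A007 flags P=1 W=1 U=1 S=0
  [1] read 0x1A idx=2: raw=0x1D007 flags P=1 W=1 U=1 S=0
  ⇒ phys 0x1D777  [2 reads]
#1 VA=0x2416457 (r,kernel):
  [0] read 0x18 idx=18: raw=0x21007 flags P=1 W=1 U=1 S=0
  [1] read 0x21 idx=22: raw=0x24007 flags P=1 W=1 U=1 S=0
  ⇒ phys 0x24457  [2 reads]
#2 VA=0x3C03028 (r,kernel):
  [0] read 0x18 idx=30: raw=0x26007 flags P=1 W=1 U=1 S=0
  [1] read 0x26 idx=3: raw=0x28007 flags P=1 W=1 U=1 S=0
  ⇒ phys 0x28028  [2 reads]
#3 VA=0xA17AC9 (r,kernel):
  [0] read 0x18 idx=5: raw=0x29007 flags P=1 W=1 U=1 S=0
  [1] read 0x29 idx=23: raw=0x7B002 flags P=0 W=1 U=0 S=0
  ⇒ fault: PAGE_NOT_PRESENT  — 2 lookups
#4 VA=0xC0015A (r,kernel):
  [0] read 0x18 idx=6: raw=0xB000 flags P=0 W=0 U=0 S=0
  ⇒ fault: PAGE_NOT_PRESENT  — 1 lookups
#5 VA=0x1000E31 (r,kernel):
  [0] read 0x18 idx=8: raw=0x2A007 flags P=1 W=1 U=1 S=0
  [1] read 0x2A idx=0: raw=0x2C007 flags P=1 W=1 U=1 S=0
  ⇒ phys 0x2CE31  [2 reads]
#6 VA=0x1C1116E (r,kernel):
  [0] read 0x18 idx=14: raw=0x2F007 flags P=1 W=1 U=1 S=0
  [1] read 0x2F idx=17: raw=0x33007 flags P=1 W=1 U=1 S=0
  ⇒ phys 0x3316E  [2 reads]
#7 VA=0x2800193 (r,kernel):
  [0] read 0x18 idx=20: raw=0x8002 flags P=0 W=1 U=0 S=0
  ⇒ fault: PAGE_NOT_PRESENT  — 1 lookups

Access #6 PA: 0x3316E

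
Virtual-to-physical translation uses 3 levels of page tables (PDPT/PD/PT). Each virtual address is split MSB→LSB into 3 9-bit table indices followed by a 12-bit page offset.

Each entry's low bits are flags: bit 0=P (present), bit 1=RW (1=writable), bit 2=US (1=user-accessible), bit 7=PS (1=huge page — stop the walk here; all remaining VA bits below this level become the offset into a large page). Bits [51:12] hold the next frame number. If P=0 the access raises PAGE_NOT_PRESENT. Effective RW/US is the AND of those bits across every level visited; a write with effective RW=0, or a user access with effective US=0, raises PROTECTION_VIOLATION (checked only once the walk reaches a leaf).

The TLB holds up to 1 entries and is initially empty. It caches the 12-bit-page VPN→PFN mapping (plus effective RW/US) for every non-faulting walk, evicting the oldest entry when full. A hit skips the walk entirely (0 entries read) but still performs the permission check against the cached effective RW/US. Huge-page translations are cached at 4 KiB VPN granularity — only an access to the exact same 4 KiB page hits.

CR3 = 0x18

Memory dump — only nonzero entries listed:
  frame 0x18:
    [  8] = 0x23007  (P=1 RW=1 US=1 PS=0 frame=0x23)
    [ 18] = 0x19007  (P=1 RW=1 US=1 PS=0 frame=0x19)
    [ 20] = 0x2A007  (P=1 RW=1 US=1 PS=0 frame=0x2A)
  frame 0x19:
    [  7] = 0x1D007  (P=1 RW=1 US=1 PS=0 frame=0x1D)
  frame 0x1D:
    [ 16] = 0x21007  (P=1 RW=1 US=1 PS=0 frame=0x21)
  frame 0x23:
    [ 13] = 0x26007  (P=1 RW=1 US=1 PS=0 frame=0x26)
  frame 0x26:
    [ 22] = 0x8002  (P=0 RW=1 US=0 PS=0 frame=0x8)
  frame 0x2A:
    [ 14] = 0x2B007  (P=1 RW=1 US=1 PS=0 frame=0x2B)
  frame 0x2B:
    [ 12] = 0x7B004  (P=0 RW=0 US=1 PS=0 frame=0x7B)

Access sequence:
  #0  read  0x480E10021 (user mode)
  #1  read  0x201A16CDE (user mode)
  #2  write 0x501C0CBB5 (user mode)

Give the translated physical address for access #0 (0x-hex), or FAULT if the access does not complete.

Trace:
#0 VA=0x480E10021 (r,user):
  L0 @0x18[18] → 0x19007  P=1,RW=1,US=1,PS=0
  L1 @0x19[7] → 0x1D007  P=1,RW=1,US=1,PS=0
  L2 @0x1D[16] → 0x21007  P=1,RW=1,US=1,PS=0
  ✓ 0x21021  — 3 lookups
#1 VA=0x201A16CDE (r,user):
  L0 @0x18[8] → 0x23007  P=1,RW=1,US=1,PS=0
  L1 @0x23[13] → 0x26007  P=1,RW=1,US=1,PS=0
  L2 @0x26[22] → 0x8002  P=0,RW=1,US=0,PS=0
  → PAGE_NOT_PRESENT  (3 entries read)
#2 VA=0x501C0CBB5 (w,user):
  L0 @0x18[20] → 0x2A007  P=1,RW=1,US=1,PS=0
  L1 @0x2A[14] → 0x2B007  P=1,RW=1,US=1,PS=0
  L2 @0x2B[12] → 0x7B004  P=0,RW=0,US=1,PS=0
  → PAGE_NOT_PRESENT  (3 entries read)

Access #0 PA: 0x21021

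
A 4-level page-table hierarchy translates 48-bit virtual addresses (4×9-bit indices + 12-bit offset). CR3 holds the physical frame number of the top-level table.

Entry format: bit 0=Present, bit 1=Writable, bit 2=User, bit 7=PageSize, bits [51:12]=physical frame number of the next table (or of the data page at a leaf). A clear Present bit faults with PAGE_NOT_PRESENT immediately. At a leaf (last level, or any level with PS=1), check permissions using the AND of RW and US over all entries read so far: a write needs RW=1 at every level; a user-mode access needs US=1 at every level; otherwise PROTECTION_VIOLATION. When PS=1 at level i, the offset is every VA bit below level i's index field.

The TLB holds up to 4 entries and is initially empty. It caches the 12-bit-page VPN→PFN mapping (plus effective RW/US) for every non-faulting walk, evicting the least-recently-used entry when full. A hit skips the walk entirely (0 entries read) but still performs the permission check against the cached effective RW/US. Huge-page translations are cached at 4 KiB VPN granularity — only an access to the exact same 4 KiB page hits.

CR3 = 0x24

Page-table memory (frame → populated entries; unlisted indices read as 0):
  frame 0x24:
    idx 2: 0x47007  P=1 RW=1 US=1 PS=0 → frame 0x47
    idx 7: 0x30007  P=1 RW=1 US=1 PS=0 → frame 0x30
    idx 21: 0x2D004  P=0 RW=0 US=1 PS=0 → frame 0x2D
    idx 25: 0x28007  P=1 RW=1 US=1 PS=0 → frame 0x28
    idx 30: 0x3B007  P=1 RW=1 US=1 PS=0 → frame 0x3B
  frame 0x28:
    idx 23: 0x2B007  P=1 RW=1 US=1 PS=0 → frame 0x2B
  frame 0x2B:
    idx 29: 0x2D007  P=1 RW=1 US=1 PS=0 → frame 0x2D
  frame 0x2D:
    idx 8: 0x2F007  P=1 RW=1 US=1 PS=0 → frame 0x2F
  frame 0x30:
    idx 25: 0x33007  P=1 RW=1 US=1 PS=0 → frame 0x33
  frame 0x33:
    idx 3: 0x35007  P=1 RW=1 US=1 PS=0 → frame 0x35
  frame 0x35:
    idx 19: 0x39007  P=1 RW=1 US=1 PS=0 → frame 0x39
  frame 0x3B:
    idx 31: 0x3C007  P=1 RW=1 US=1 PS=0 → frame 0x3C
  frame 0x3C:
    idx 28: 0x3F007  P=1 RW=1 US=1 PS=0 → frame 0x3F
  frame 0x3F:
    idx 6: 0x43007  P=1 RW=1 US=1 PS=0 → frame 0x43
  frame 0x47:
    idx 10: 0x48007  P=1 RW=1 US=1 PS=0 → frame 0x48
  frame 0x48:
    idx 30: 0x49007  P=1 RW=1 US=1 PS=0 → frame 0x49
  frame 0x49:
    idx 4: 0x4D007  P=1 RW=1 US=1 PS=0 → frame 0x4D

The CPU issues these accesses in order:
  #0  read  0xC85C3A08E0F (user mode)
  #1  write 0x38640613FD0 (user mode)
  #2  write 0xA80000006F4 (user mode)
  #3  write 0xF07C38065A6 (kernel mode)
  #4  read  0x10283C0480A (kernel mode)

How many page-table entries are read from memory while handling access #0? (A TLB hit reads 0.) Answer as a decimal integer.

Trace:
#0 VA=0xC85C3A08E0F (r,user):
  L0: frame=0x24 idx=25 entry=0x28007 [P=1 RW=1 US=1 PS=0]
  L1: frame=0x28 idx=23 entry=0x2B007 [P=1 RW=1 US=1 PS=0]
  L2: frame=0x2B idx=29 entry=0x2D007 [P=1 RW=1 US=1 PS=0]
  L3: frame=0x2D idx=8 entry=0x2F007 [P=1 RW=1 US=1 PS=0]
  → PA=0x2FE0F  (4 entries read)
#1 VA=0x38640613FD0 (w,user):
  L0: frame=0x24 idx=7 entry=0x30007 [P=1 RW=1 US=1 PS=0]
  L1: frame=0x30 idx=25 entry=0x33007 [P=1 RW=1 US=1 PS=0]
  L2: frame=0x33 idx=3 entry=0x35007 [P=1 RW=1 US=1 PS=0]
  L3: frame=0x35 idx=19 entry=0x39007 [P=1 RW=1 US=1 PS=0]
  → PA=0x39FD0  (4 entries read)
#2 VA=0xA80000006F4 (w,user):
  L0: frame=0x24 idx=21 entry=0x2D004 [P=0 RW=0 US=1 PS=0]
  ✗ PAGE_NOT_PRESENT  [1 reads]
#3 VA=0xF07C38065A6 (w,kernel):
  L0: frame=0x24 idx=30 entry=0x3B007 [P=1 RW=1 US=1 PS=0]
  L1: frame=0x3B idx=31 entry=0x3C007 [P=1 RW=1 US=1 PS=0]
  L2: frame=0x3C idx=28 entry=0x3F007 [P=1 RW=1 US=1 PS=0]
  L3: frame=0x3F idx=6 entry=0x43007 [P=1 RW=1 US=1 PS=0]
  → PA=0x435A6  (4 entries read)
#4 VA=0x10283C0480A (r,kernel):
  L0: frame=0x24 idx=2 entry=0x47007 [P=1 RW=1 US=1 PS=0]
  L1: frame=0x47 idx=10 entry=0x48007 [P=1 RW=1 US=1 PS=0]
  L2: frame=0x48 idx=30 entry=0x49007 [P=1 RW=1 US=1 PS=0]
  L3: frame=0x49 idx=4 entry=0x4D007 [P=1 RW=1 US=1 PS=0]
  → PA=0x4D80A  (4 entries read)

Entries read for #0: 4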